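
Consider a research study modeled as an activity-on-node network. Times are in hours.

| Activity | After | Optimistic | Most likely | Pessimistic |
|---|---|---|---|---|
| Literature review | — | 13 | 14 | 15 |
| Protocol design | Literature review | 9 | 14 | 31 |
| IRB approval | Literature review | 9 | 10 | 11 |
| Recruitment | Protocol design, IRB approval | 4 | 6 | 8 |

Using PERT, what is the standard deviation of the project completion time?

te_Literature review = (13 + 4·14 + 15)/6 = 84/6 = 14; σ²_Literature review = ((15−13)/6)² = 0.111
te_Protocol design = (9 + 4·14 + 31)/6 = 96/6 = 16; σ²_Protocol design = ((31−9)/6)² = 13.444
te_IRB approval = (9 + 4·10 + 11)/6 = 60/6 = 10; σ²_IRB approval = ((11−9)/6)² = 0.111
te_Recruitment = (4 + 4·6 + 8)/6 = 36/6 = 6; σ²_Recruitment = ((8−4)/6)² = 0.444

Forward pass:
ES_Literature review = 0; EF_Literature review = 14
ES_Protocol design = 14; EF_Protocol design = 14+16 = 30
ES_IRB approval = 14; EF_IRB approval = 14+10 = 24
ES_Recruitment = max(EF_Protocol design=30, EF_IRB approval=24) = 30; EF_Recruitment = 30+6 = 36
Expected project duration μ = 36 hours. Critical path: Literature review → Protocol design → Recruitment.

Variance along critical path = 0.111 + 13.444 + 0.444 = 14.000
σ = √14.000 = 3.742 hours

3.74 hours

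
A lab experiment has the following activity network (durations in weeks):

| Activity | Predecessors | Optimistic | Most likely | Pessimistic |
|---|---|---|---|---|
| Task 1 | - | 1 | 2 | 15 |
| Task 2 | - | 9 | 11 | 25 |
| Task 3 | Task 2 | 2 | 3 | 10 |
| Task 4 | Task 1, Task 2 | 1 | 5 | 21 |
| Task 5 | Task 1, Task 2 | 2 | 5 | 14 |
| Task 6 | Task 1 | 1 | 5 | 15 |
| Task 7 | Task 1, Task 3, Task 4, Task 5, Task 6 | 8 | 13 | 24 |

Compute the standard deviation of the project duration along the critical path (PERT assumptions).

5.03 weeks

te_Task 1 = (1 + 4·2 + 15)/6 = 24/6 = 4; σ²_Task 1 = ((15−1)/6)² = 5.444
te_Task 2 = (9 + 4·11 + 25)/6 = 78/6 = 13; σ²_Task 2 = ((25−9)/6)² = 7.111
te_Task 3 = (2 + 4·3 + 10)/6 = 24/6 = 4; σ²_Task 3 = ((10−2)/6)² = 1.778
te_Task 4 = (1 + 4·5 + 21)/6 = 42/6 = 7; σ²_Task 4 = ((21−1)/6)² = 11.111
te_Task 5 = (2 + 4·5 + 14)/6 = 36/6 = 6; σ²_Task 5 = ((14−2)/6)² = 4.000
te_Task 6 = (1 + 4·5 + 15)/6 = 36/6 = 6; σ²_Task 6 = ((15−1)/6)² = 5.444
te_Task 7 = (8 + 4·13 + 24)/6 = 84/6 = 14; σ²_Task 7 = ((24−8)/6)² = 7.111

Forward pass:
ES_Task 1 = 0; EF_Task 1 = 4
ES_Task 2 = 0; EF_Task 2 = 13
ES_Task 3 = 13; EF_Task 3 = 13+4 = 17
ES_Task 4 = max(EF_Task 1=4, EF_Task 2=13) = 13; EF_Task 4 = 13+7 = 20
ES_Task 5 = max(EF_Task 1=4, EF_Task 2=13) = 13; EF_Task 5 = 13+6 = 19
ES_Task 6 = 4; EF_Task 6 = 4+6 = 10
ES_Task 7 = max(EF_Task 1=4, EF_Task 3=17, EF_Task 4=20, EF_Task 5=19, EF_Task 6=10) = 20; EF_Task 7 = 20+14 = 34
Expected project duration μ = 34 weeks. Critical path: Task 2 → Task 4 → Task 7.

Variance along critical path = 7.111 + 11.111 + 7.111 = 25.333
σ = √25.333 = 5.033 weeks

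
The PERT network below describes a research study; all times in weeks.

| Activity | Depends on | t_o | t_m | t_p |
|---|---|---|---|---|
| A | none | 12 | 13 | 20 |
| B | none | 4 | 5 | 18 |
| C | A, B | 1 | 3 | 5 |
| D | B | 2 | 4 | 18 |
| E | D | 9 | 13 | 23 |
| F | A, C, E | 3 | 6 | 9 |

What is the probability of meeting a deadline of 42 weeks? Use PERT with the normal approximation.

0.981

te_A = (12 + 4·13 + 20)/6 = 84/6 = 14; σ²_A = ((20−12)/6)² = 1.778
te_B = (4 + 4·5 + 18)/6 = 42/6 = 7; σ²_B = ((18−4)/6)² = 5.444
te_C = (1 + 4·3 + 5)/6 = 18/6 = 3; σ²_C = ((5−1)/6)² = 0.444
te_D = (2 + 4·4 + 18)/6 = 36/6 = 6; σ²_D = ((18−2)/6)² = 7.111
te_E = (9 + 4·13 + 23)/6 = 84/6 = 14; σ²_E = ((23−9)/6)² = 5.444
te_F = (3 + 4·6 + 9)/6 = 36/6 = 6; σ²_F = ((9−3)/6)² = 1.000

Forward pass:
ES_A = 0; EF_A = 14
ES_B = 0; EF_B = 7
ES_C = max(EF_A=14, EF_B=7) = 14; EF_C = 14+3 = 17
ES_D = 7; EF_D = 7+6 = 13
ES_E = 13; EF_E = 13+14 = 27
ES_F = max(EF_A=14, EF_C=17, EF_E=27) = 27; EF_F = 27+6 = 33
Expected project duration μ = 33 weeks. Critical path: B → D → E → F.

Variance along critical path = 5.444 + 7.111 + 5.444 + 1.000 = 19.000; σ = √19.000 = 4.359 weeks.
Z = (42 − 33) / 4.359 = 2.065
P(T ≤ 42) = Φ(2.065) ≈ 0.981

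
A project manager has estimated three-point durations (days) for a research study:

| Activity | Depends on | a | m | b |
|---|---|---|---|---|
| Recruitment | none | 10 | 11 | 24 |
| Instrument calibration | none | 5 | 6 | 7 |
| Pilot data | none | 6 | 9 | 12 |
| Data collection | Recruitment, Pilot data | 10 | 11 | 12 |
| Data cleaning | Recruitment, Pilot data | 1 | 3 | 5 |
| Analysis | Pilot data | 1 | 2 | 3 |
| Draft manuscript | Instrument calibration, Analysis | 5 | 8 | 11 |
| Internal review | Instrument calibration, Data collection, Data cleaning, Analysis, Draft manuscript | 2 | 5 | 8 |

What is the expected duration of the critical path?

te_Recruitment = (10 + 4·11 + 24)/6 = 78/6 = 13
te_Instrument calibration = (5 + 4·6 + 7)/6 = 36/6 = 6
te_Pilot data = (6 + 4·9 + 12)/6 = 54/6 = 9
te_Data collection = (10 + 4·11 + 12)/6 = 66/6 = 11
te_Data cleaning = (1 + 4·3 + 5)/6 = 18/6 = 3
te_Analysis = (1 + 4·2 + 3)/6 = 12/6 = 2
te_Draft manuscript = (5 + 4·8 + 11)/6 = 48/6 = 8
te_Internal review = (2 + 4·5 + 8)/6 = 30/6 = 5

Forward pass:
ES_Recruitment = 0; EF_Recruitment = 13
ES_Instrument calibration = 0; EF_Instrument calibration = 6
ES_Pilot data = 0; EF_Pilot data = 9
ES_Data collection = max(EF_Recruitment=13, EF_Pilot data=9) = 13; EF_Data collection = 13+11 = 24
ES_Data cleaning = max(EF_Recruitment=13, EF_Pilot data=9) = 13; EF_Data cleaning = 13+3 = 16
ES_Analysis = 9; EF_Analysis = 9+2 = 11
ES_Draft manuscript = max(EF_Instrument calibration=6, EF_Analysis=11) = 11; EF_Draft manuscript = 11+8 = 19
ES_Internal review = max(EF_Instrument calibration=6, EF_Data collection=24, EF_Data cleaning=16, EF_Analysis=11, EF_Draft manuscript=19) = 24; EF_Internal review = 24+5 = 29
Expected project duration μ = 29 days. Critical path: Recruitment → Data collection → Internal review.

29 days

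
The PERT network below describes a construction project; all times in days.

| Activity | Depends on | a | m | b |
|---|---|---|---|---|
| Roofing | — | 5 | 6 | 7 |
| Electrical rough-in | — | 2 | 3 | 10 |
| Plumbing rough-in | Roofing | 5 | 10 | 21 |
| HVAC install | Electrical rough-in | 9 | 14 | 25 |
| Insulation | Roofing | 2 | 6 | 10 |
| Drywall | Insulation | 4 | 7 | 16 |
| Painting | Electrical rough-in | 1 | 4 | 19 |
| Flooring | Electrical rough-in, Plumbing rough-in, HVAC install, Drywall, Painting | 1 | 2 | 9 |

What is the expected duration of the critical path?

te_Roofing = (5 + 4·6 + 7)/6 = 36/6 = 6
te_Electrical rough-in = (2 + 4·3 + 10)/6 = 24/6 = 4
te_Plumbing rough-in = (5 + 4·10 + 21)/6 = 66/6 = 11
te_HVAC install = (9 + 4·14 + 25)/6 = 90/6 = 15
te_Insulation = (2 + 4·6 + 10)/6 = 36/6 = 6
te_Drywall = (4 + 4·7 + 16)/6 = 48/6 = 8
te_Painting = (1 + 4·4 + 19)/6 = 36/6 = 6
te_Flooring = (1 + 4·2 + 9)/6 = 18/6 = 3

Forward pass:
ES_Roofing = 0; EF_Roofing = 6
ES_Electrical rough-in = 0; EF_Electrical rough-in = 4
ES_Plumbing rough-in = 6; EF_Plumbing rough-in = 6+11 = 17
ES_HVAC install = 4; EF_HVAC install = 4+15 = 19
ES_Insulation = 6; EF_Insulation = 6+6 = 12
ES_Drywall = 12; EF_Drywall = 12+8 = 20
ES_Painting = 4; EF_Painting = 4+6 = 10
ES_Flooring = max(EF_Electrical rough-in=4, EF_Plumbing rough-in=17, EF_HVAC install=19, EF_Drywall=20, EF_Painting=10) = 20; EF_Flooring = 20+3 = 23
Expected project duration μ = 23 days. Critical path: Roofing → Insulation → Drywall → Flooring.

23 days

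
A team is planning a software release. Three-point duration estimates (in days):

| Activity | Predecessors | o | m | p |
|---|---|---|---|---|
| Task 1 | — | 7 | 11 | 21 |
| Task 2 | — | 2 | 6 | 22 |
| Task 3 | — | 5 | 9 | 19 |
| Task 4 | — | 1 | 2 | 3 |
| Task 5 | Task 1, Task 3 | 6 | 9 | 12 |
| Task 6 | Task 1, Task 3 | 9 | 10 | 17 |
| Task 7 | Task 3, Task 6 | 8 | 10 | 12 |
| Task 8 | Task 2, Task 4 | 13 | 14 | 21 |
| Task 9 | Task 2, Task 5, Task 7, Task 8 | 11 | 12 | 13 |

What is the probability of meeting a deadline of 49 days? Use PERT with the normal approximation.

te_Task 1 = (7 + 4·11 + 21)/6 = 72/6 = 12; σ²_Task 1 = ((21−7)/6)² = 5.444
te_Task 2 = (2 + 4·6 + 22)/6 = 48/6 = 8; σ²_Task 2 = ((22−2)/6)² = 11.111
te_Task 3 = (5 + 4·9 + 19)/6 = 60/6 = 10; σ²_Task 3 = ((19−5)/6)² = 5.444
te_Task 4 = (1 + 4·2 + 3)/6 = 12/6 = 2; σ²_Task 4 = ((3−1)/6)² = 0.111
te_Task 5 = (6 + 4·9 + 12)/6 = 54/6 = 9; σ²_Task 5 = ((12−6)/6)² = 1.000
te_Task 6 = (9 + 4·10 + 17)/6 = 66/6 = 11; σ²_Task 6 = ((17−9)/6)² = 1.778
te_Task 7 = (8 + 4·10 + 12)/6 = 60/6 = 10; σ²_Task 7 = ((12−8)/6)² = 0.444
te_Task 8 = (13 + 4·14 + 21)/6 = 90/6 = 15; σ²_Task 8 = ((21−13)/6)² = 1.778
te_Task 9 = (11 + 4·12 + 13)/6 = 72/6 = 12; σ²_Task 9 = ((13−11)/6)² = 0.111

Forward pass:
ES_Task 1 = 0; EF_Task 1 = 12
ES_Task 2 = 0; EF_Task 2 = 8
ES_Task 3 = 0; EF_Task 3 = 10
ES_Task 4 = 0; EF_Task 4 = 2
ES_Task 5 = max(EF_Task 1=12, EF_Task 3=10) = 12; EF_Task 5 = 12+9 = 21
ES_Task 6 = max(EF_Task 1=12, EF_Task 3=10) = 12; EF_Task 6 = 12+11 = 23
ES_Task 7 = max(EF_Task 3=10, EF_Task 6=23) = 23; EF_Task 7 = 23+10 = 33
ES_Task 8 = max(EF_Task 2=8, EF_Task 4=2) = 8; EF_Task 8 = 8+15 = 23
ES_Task 9 = max(EF_Task 2=8, EF_Task 5=21, EF_Task 7=33, EF_Task 8=23) = 33; EF_Task 9 = 33+12 = 45
Expected project duration μ = 45 days. Critical path: Task 1 → Task 6 → Task 7 → Task 9.

Variance along critical path = 5.444 + 1.778 + 0.444 + 0.111 = 7.778; σ = √7.778 = 2.789 days.
Z = (49 − 45) / 2.789 = 1.434
P(T ≤ 49) = Φ(1.434) ≈ 0.924

0.924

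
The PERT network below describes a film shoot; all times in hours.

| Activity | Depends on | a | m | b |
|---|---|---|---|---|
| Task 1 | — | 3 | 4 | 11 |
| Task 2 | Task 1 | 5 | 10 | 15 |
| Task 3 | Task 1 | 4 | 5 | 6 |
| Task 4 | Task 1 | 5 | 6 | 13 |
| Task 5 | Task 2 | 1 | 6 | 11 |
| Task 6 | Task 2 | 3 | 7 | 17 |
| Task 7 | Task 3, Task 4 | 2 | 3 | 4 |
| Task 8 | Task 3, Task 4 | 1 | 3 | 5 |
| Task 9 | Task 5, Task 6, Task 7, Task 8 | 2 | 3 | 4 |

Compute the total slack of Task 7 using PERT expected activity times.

te_Task 1 = (3 + 4·4 + 11)/6 = 30/6 = 5
te_Task 2 = (5 + 4·10 + 15)/6 = 60/6 = 10
te_Task 3 = (4 + 4·5 + 6)/6 = 30/6 = 5
te_Task 4 = (5 + 4·6 + 13)/6 = 42/6 = 7
te_Task 5 = (1 + 4·6 + 11)/6 = 36/6 = 6
te_Task 6 = (3 + 4·7 + 17)/6 = 48/6 = 8
te_Task 7 = (2 + 4·3 + 4)/6 = 18/6 = 3
te_Task 8 = (1 + 4·3 + 5)/6 = 18/6 = 3
te_Task 9 = (2 + 4·3 + 4)/6 = 18/6 = 3

Forward pass:
ES_Task 1 = 0; EF_Task 1 = 5
ES_Task 2 = 5; EF_Task 2 = 5+10 = 15
ES_Task 3 = 5; EF_Task 3 = 5+5 = 10
ES_Task 4 = 5; EF_Task 4 = 5+7 = 12
ES_Task 5 = 15; EF_Task 5 = 15+6 = 21
ES_Task 6 = 15; EF_Task 6 = 15+8 = 23
ES_Task 7 = max(EF_Task 3=10, EF_Task 4=12) = 12; EF_Task 7 = 12+3 = 15
ES_Task 8 = max(EF_Task 3=10, EF_Task 4=12) = 12; EF_Task 8 = 12+3 = 15
ES_Task 9 = max(EF_Task 5=21, EF_Task 6=23, EF_Task 7=15, EF_Task 8=15) = 23; EF_Task 9 = 23+3 = 26
Expected project duration μ = 26 hours. Critical path: Task 1 → Task 2 → Task 6 → Task 9.

Backward pass:
LF_Task 9 = 26; LS_Task 9 = 26−3 = 23
LF_Task 8 = LS_Task 9 = 23; LS_Task 8 = 23−3 = 20
LF_Task 7 = LS_Task 9 = 23; LS_Task 7 = 23−3 = 20
LF_Task 6 = LS_Task 9 = 23; LS_Task 6 = 23−8 = 15
LF_Task 5 = LS_Task 9 = 23; LS_Task 5 = 23−6 = 17
LF_Task 4 = min(LS_Task 7=20, LS_Task 8=20) = 20; LS_Task 4 = 20−7 = 13
LF_Task 3 = min(LS_Task 7=20, LS_Task 8=20) = 20; LS_Task 3 = 20−5 = 15
LF_Task 2 = min(LS_Task 5=17, LS_Task 6=15) = 15; LS_Task 2 = 15−10 = 5
LF_Task 1 = min(LS_Task 2=5, LS_Task 3=15, LS_Task 4=13) = 5; LS_Task 1 = 5−5 = 0
Slack_Task 7 = LS_Task 7 − ES_Task 7 = 20 − 12 = 8

8 hours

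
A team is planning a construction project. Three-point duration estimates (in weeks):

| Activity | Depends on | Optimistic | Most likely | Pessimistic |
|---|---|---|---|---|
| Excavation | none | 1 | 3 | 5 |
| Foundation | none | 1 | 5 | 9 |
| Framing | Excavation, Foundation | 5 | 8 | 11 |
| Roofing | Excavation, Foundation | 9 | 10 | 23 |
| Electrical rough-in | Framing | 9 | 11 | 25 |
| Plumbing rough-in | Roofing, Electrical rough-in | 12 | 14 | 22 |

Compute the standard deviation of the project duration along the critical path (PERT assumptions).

3.56 weeks

te_Excavation = (1 + 4·3 + 5)/6 = 18/6 = 3; σ²_Excavation = ((5−1)/6)² = 0.444
te_Foundation = (1 + 4·5 + 9)/6 = 30/6 = 5; σ²_Foundation = ((9−1)/6)² = 1.778
te_Framing = (5 + 4·8 + 11)/6 = 48/6 = 8; σ²_Framing = ((11−5)/6)² = 1.000
te_Roofing = (9 + 4·10 + 23)/6 = 72/6 = 12; σ²_Roofing = ((23−9)/6)² = 5.444
te_Electrical rough-in = (9 + 4·11 + 25)/6 = 78/6 = 13; σ²_Electrical rough-in = ((25−9)/6)² = 7.111
te_Plumbing rough-in = (12 + 4·14 + 22)/6 = 90/6 = 15; σ²_Plumbing rough-in = ((22−12)/6)² = 2.778

Forward pass:
ES_Excavation = 0; EF_Excavation = 3
ES_Foundation = 0; EF_Foundation = 5
ES_Framing = max(EF_Excavation=3, EF_Foundation=5) = 5; EF_Framing = 5+8 = 13
ES_Roofing = max(EF_Excavation=3, EF_Foundation=5) = 5; EF_Roofing = 5+12 = 17
ES_Electrical rough-in = 13; EF_Electrical rough-in = 13+13 = 26
ES_Plumbing rough-in = max(EF_Roofing=17, EF_Electrical rough-in=26) = 26; EF_Plumbing rough-in = 26+15 = 41
Expected project duration μ = 41 weeks. Critical path: Foundation → Framing → Electrical rough-in → Plumbing rough-in.

Variance along critical path = 1.778 + 1.000 + 7.111 + 2.778 = 12.667
σ = √12.667 = 3.559 weeks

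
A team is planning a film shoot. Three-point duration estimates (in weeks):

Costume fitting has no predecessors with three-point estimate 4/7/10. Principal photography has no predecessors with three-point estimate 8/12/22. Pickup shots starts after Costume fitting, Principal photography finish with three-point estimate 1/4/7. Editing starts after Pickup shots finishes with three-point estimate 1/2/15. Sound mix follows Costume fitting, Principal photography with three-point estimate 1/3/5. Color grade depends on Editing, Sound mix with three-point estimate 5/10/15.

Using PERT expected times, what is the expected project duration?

31 weeks

te_Costume fitting = (4 + 4·7 + 10)/6 = 42/6 = 7
te_Principal photography = (8 + 4·12 + 22)/6 = 78/6 = 13
te_Pickup shots = (1 + 4·4 + 7)/6 = 24/6 = 4
te_Editing = (1 + 4·2 + 15)/6 = 24/6 = 4
te_Sound mix = (1 + 4·3 + 5)/6 = 18/6 = 3
te_Color grade = (5 + 4·10 + 15)/6 = 60/6 = 10

Forward pass:
ES_Costume fitting = 0; EF_Costume fitting = 7
ES_Principal photography = 0; EF_Principal photography = 13
ES_Pickup shots = max(EF_Costume fitting=7, EF_Principal photography=13) = 13; EF_Pickup shots = 13+4 = 17
ES_Editing = 17; EF_Editing = 17+4 = 21
ES_Sound mix = max(EF_Costume fitting=7, EF_Principal photography=13) = 13; EF_Sound mix = 13+3 = 16
ES_Color grade = max(EF_Editing=21, EF_Sound mix=16) = 21; EF_Color grade = 21+10 = 31
Expected project duration μ = 31 weeks. Critical path: Principal photography → Pickup shots → Editing → Color grade.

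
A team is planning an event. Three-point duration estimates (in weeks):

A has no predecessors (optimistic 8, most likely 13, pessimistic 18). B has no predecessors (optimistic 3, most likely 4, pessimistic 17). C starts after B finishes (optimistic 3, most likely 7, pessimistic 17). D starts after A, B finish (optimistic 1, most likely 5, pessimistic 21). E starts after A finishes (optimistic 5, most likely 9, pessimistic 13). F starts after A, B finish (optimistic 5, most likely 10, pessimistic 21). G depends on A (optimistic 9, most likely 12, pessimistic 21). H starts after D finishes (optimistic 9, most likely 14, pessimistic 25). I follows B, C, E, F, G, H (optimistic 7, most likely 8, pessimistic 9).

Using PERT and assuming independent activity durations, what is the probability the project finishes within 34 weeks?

0.025

te_A = (8 + 4·13 + 18)/6 = 78/6 = 13; σ²_A = ((18−8)/6)² = 2.778
te_B = (3 + 4·4 + 17)/6 = 36/6 = 6; σ²_B = ((17−3)/6)² = 5.444
te_C = (3 + 4·7 + 17)/6 = 48/6 = 8; σ²_C = ((17−3)/6)² = 5.444
te_D = (1 + 4·5 + 21)/6 = 42/6 = 7; σ²_D = ((21−1)/6)² = 11.111
te_E = (5 + 4·9 + 13)/6 = 54/6 = 9; σ²_E = ((13−5)/6)² = 1.778
te_F = (5 + 4·10 + 21)/6 = 66/6 = 11; σ²_F = ((21−5)/6)² = 7.111
te_G = (9 + 4·12 + 21)/6 = 78/6 = 13; σ²_G = ((21−9)/6)² = 4.000
te_H = (9 + 4·14 + 25)/6 = 90/6 = 15; σ²_H = ((25−9)/6)² = 7.111
te_I = (7 + 4·8 + 9)/6 = 48/6 = 8; σ²_I = ((9−7)/6)² = 0.111

Forward pass:
ES_A = 0; EF_A = 13
ES_B = 0; EF_B = 6
ES_C = 6; EF_C = 6+8 = 14
ES_D = max(EF_A=13, EF_B=6) = 13; EF_D = 13+7 = 20
ES_E = 13; EF_E = 13+9 = 22
ES_F = max(EF_A=13, EF_B=6) = 13; EF_F = 13+11 = 24
ES_G = 13; EF_G = 13+13 = 26
ES_H = 20; EF_H = 20+15 = 35
ES_I = max(EF_B=6, EF_C=14, EF_E=22, EF_F=24, EF_G=26, EF_H=35) = 35; EF_I = 35+8 = 43
Expected project duration μ = 43 weeks. Critical path: A → D → H → I.

Variance along critical path = 2.778 + 11.111 + 7.111 + 0.111 = 21.111; σ = √21.111 = 4.595 weeks.
Z = (34 − 43) / 4.595 = -1.959
P(T ≤ 34) = Φ(-1.959) ≈ 0.025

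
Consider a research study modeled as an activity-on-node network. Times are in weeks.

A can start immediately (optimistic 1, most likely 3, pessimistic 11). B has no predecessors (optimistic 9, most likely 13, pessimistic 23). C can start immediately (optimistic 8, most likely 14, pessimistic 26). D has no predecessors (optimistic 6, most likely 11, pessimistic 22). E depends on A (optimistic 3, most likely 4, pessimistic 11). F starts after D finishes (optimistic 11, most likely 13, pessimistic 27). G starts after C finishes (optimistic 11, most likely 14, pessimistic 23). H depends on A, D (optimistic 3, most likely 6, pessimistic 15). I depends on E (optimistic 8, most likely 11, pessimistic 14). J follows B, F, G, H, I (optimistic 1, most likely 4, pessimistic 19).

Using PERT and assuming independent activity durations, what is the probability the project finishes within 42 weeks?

0.900

te_A = (1 + 4·3 + 11)/6 = 24/6 = 4; σ²_A = ((11−1)/6)² = 2.778
te_B = (9 + 4·13 + 23)/6 = 84/6 = 14; σ²_B = ((23−9)/6)² = 5.444
te_C = (8 + 4·14 + 26)/6 = 90/6 = 15; σ²_C = ((26−8)/6)² = 9.000
te_D = (6 + 4·11 + 22)/6 = 72/6 = 12; σ²_D = ((22−6)/6)² = 7.111
te_E = (3 + 4·4 + 11)/6 = 30/6 = 5; σ²_E = ((11−3)/6)² = 1.778
te_F = (11 + 4·13 + 27)/6 = 90/6 = 15; σ²_F = ((27−11)/6)² = 7.111
te_G = (11 + 4·14 + 23)/6 = 90/6 = 15; σ²_G = ((23−11)/6)² = 4.000
te_H = (3 + 4·6 + 15)/6 = 42/6 = 7; σ²_H = ((15−3)/6)² = 4.000
te_I = (8 + 4·11 + 14)/6 = 66/6 = 11; σ²_I = ((14−8)/6)² = 1.000
te_J = (1 + 4·4 + 19)/6 = 36/6 = 6; σ²_J = ((19−1)/6)² = 9.000

Forward pass:
ES_A = 0; EF_A = 4
ES_B = 0; EF_B = 14
ES_C = 0; EF_C = 15
ES_D = 0; EF_D = 12
ES_E = 4; EF_E = 4+5 = 9
ES_F = 12; EF_F = 12+15 = 27
ES_G = 15; EF_G = 15+15 = 30
ES_H = max(EF_A=4, EF_D=12) = 12; EF_H = 12+7 = 19
ES_I = 9; EF_I = 9+11 = 20
ES_J = max(EF_B=14, EF_F=27, EF_G=30, EF_H=19, EF_I=20) = 30; EF_J = 30+6 = 36
Expected project duration μ = 36 weeks. Critical path: C → G → J.

Variance along critical path = 9.000 + 4.000 + 9.000 = 22.000; σ = √22.000 = 4.690 weeks.
Z = (42 − 36) / 4.690 = 1.279
P(T ≤ 42) = Φ(1.279) ≈ 0.900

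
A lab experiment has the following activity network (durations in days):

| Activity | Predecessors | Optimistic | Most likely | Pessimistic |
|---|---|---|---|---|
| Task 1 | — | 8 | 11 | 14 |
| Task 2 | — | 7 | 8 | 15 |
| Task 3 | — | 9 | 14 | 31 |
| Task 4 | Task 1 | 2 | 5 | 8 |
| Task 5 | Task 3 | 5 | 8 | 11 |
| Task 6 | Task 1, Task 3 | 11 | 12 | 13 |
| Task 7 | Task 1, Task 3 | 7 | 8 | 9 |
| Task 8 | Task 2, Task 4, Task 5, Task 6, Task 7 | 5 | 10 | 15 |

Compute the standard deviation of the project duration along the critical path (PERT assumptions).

4.04 days

te_Task 1 = (8 + 4·11 + 14)/6 = 66/6 = 11; σ²_Task 1 = ((14−8)/6)² = 1.000
te_Task 2 = (7 + 4·8 + 15)/6 = 54/6 = 9; σ²_Task 2 = ((15−7)/6)² = 1.778
te_Task 3 = (9 + 4·14 + 31)/6 = 96/6 = 16; σ²_Task 3 = ((31−9)/6)² = 13.444
te_Task 4 = (2 + 4·5 + 8)/6 = 30/6 = 5; σ²_Task 4 = ((8−2)/6)² = 1.000
te_Task 5 = (5 + 4·8 + 11)/6 = 48/6 = 8; σ²_Task 5 = ((11−5)/6)² = 1.000
te_Task 6 = (11 + 4·12 + 13)/6 = 72/6 = 12; σ²_Task 6 = ((13−11)/6)² = 0.111
te_Task 7 = (7 + 4·8 + 9)/6 = 48/6 = 8; σ²_Task 7 = ((9−7)/6)² = 0.111
te_Task 8 = (5 + 4·10 + 15)/6 = 60/6 = 10; σ²_Task 8 = ((15−5)/6)² = 2.778

Forward pass:
ES_Task 1 = 0; EF_Task 1 = 11
ES_Task 2 = 0; EF_Task 2 = 9
ES_Task 3 = 0; EF_Task 3 = 16
ES_Task 4 = 11; EF_Task 4 = 11+5 = 16
ES_Task 5 = 16; EF_Task 5 = 16+8 = 24
ES_Task 6 = max(EF_Task 1=11, EF_Task 3=16) = 16; EF_Task 6 = 16+12 = 28
ES_Task 7 = max(EF_Task 1=11, EF_Task 3=16) = 16; EF_Task 7 = 16+8 = 24
ES_Task 8 = max(EF_Task 2=9, EF_Task 4=16, EF_Task 5=24, EF_Task 6=28, EF_Task 7=24) = 28; EF_Task 8 = 28+10 = 38
Expected project duration μ = 38 days. Critical path: Task 3 → Task 6 → Task 8.

Variance along critical path = 13.444 + 0.111 + 2.778 = 16.333
σ = √16.333 = 4.041 days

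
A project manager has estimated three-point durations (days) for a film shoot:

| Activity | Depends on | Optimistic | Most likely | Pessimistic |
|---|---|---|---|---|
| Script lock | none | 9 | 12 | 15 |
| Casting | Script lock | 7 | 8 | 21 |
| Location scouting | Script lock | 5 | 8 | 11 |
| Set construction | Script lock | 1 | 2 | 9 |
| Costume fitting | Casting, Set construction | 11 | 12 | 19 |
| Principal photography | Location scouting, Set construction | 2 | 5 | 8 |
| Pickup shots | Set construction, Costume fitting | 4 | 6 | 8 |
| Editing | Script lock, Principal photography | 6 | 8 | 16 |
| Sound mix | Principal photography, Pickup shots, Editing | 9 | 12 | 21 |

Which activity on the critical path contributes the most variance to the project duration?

Casting

te_Script lock = (9 + 4·12 + 15)/6 = 72/6 = 12; σ²_Script lock = ((15−9)/6)² = 1.000
te_Casting = (7 + 4·8 + 21)/6 = 60/6 = 10; σ²_Casting = ((21−7)/6)² = 5.444
te_Location scouting = (5 + 4·8 + 11)/6 = 48/6 = 8; σ²_Location scouting = ((11−5)/6)² = 1.000
te_Set construction = (1 + 4·2 + 9)/6 = 18/6 = 3; σ²_Set construction = ((9−1)/6)² = 1.778
te_Costume fitting = (11 + 4·12 + 19)/6 = 78/6 = 13; σ²_Costume fitting = ((19−11)/6)² = 1.778
te_Principal photography = (2 + 4·5 + 8)/6 = 30/6 = 5; σ²_Principal photography = ((8−2)/6)² = 1.000
te_Pickup shots = (4 + 4·6 + 8)/6 = 36/6 = 6; σ²_Pickup shots = ((8−4)/6)² = 0.444
te_Editing = (6 + 4·8 + 16)/6 = 54/6 = 9; σ²_Editing = ((16−6)/6)² = 2.778
te_Sound mix = (9 + 4·12 + 21)/6 = 78/6 = 13; σ²_Sound mix = ((21−9)/6)² = 4.000

Forward pass:
ES_Script lock = 0; EF_Script lock = 12
ES_Casting = 12; EF_Casting = 12+10 = 22
ES_Location scouting = 12; EF_Location scouting = 12+8 = 20
ES_Set construction = 12; EF_Set construction = 12+3 = 15
ES_Costume fitting = max(EF_Casting=22, EF_Set construction=15) = 22; EF_Costume fitting = 22+13 = 35
ES_Principal photography = max(EF_Location scouting=20, EF_Set construction=15) = 20; EF_Principal photography = 20+5 = 25
ES_Pickup shots = max(EF_Set construction=15, EF_Costume fitting=35) = 35; EF_Pickup shots = 35+6 = 41
ES_Editing = max(EF_Script lock=12, EF_Principal photography=25) = 25; EF_Editing = 25+9 = 34
ES_Sound mix = max(EF_Principal photography=25, EF_Pickup shots=41, EF_Editing=34) = 41; EF_Sound mix = 41+13 = 54
Expected project duration μ = 54 days. Critical path: Script lock → Casting → Costume fitting → Pickup shots → Sound mix.

Variances on critical path: σ²_Script lock=1.000, σ²_Casting=5.444, σ²_Costume fitting=1.778, σ²_Pickup shots=0.444, σ²_Sound mix=4.000.
Largest is σ²_Casting = 5.444.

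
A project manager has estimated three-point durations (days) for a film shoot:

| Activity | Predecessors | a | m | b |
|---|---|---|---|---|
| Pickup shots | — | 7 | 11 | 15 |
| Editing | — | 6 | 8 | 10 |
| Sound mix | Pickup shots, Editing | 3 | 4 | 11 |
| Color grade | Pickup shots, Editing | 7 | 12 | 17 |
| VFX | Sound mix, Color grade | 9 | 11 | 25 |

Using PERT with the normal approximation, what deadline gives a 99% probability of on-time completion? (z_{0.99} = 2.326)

43.9 days

te_Pickup shots = (7 + 4·11 + 15)/6 = 66/6 = 11; σ²_Pickup shots = ((15−7)/6)² = 1.778
te_Editing = (6 + 4·8 + 10)/6 = 48/6 = 8; σ²_Editing = ((10−6)/6)² = 0.444
te_Sound mix = (3 + 4·4 + 11)/6 = 30/6 = 5; σ²_Sound mix = ((11−3)/6)² = 1.778
te_Color grade = (7 + 4·12 + 17)/6 = 72/6 = 12; σ²_Color grade = ((17−7)/6)² = 2.778
te_VFX = (9 + 4·11 + 25)/6 = 78/6 = 13; σ²_VFX = ((25−9)/6)² = 7.111

Forward pass:
ES_Pickup shots = 0; EF_Pickup shots = 11
ES_Editing = 0; EF_Editing = 8
ES_Sound mix = max(EF_Pickup shots=11, EF_Editing=8) = 11; EF_Sound mix = 11+5 = 16
ES_Color grade = max(EF_Pickup shots=11, EF_Editing=8) = 11; EF_Color grade = 11+12 = 23
ES_VFX = max(EF_Sound mix=16, EF_Color grade=23) = 23; EF_VFX = 23+13 = 36
Expected project duration μ = 36 days. Critical path: Pickup shots → Color grade → VFX.

Variance along critical path = 1.778 + 2.778 + 7.111 = 11.667; σ = 3.416 days.
D = μ + z·σ = 36 + 2.326·3.416 = 43.9 days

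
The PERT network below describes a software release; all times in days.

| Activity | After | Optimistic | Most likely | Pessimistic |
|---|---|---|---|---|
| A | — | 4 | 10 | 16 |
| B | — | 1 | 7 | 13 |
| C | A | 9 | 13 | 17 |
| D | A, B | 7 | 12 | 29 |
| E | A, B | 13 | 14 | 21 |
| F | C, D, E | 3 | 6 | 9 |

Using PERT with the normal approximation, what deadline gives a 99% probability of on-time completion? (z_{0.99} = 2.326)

te_A = (4 + 4·10 + 16)/6 = 60/6 = 10; σ²_A = ((16−4)/6)² = 4.000
te_B = (1 + 4·7 + 13)/6 = 42/6 = 7; σ²_B = ((13−1)/6)² = 4.000
te_C = (9 + 4·13 + 17)/6 = 78/6 = 13; σ²_C = ((17−9)/6)² = 1.778
te_D = (7 + 4·12 + 29)/6 = 84/6 = 14; σ²_D = ((29−7)/6)² = 13.444
te_E = (13 + 4·14 + 21)/6 = 90/6 = 15; σ²_E = ((21−13)/6)² = 1.778
te_F = (3 + 4·6 + 9)/6 = 36/6 = 6; σ²_F = ((9−3)/6)² = 1.000

Forward pass:
ES_A = 0; EF_A = 10
ES_B = 0; EF_B = 7
ES_C = 10; EF_C = 10+13 = 23
ES_D = max(EF_A=10, EF_B=7) = 10; EF_D = 10+14 = 24
ES_E = max(EF_A=10, EF_B=7) = 10; EF_E = 10+15 = 25
ES_F = max(EF_C=23, EF_D=24, EF_E=25) = 25; EF_F = 25+6 = 31
Expected project duration μ = 31 days. Critical path: A → E → F.

Variance along critical path = 4.000 + 1.778 + 1.000 = 6.778; σ = 2.603 days.
D = μ + z·σ = 31 + 2.326·2.603 = 37.1 days

37.1 days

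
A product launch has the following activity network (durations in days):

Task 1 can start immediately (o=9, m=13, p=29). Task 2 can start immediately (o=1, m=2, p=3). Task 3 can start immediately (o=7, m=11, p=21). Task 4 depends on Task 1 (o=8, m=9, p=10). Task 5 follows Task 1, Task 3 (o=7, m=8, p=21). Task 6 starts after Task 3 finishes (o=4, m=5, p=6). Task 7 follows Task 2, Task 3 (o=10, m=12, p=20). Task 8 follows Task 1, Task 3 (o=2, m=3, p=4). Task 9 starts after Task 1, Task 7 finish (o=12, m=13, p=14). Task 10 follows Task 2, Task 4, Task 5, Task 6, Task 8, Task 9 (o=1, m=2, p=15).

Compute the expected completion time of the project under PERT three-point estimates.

42 days

te_Task 1 = (9 + 4·13 + 29)/6 = 90/6 = 15
te_Task 2 = (1 + 4·2 + 3)/6 = 12/6 = 2
te_Task 3 = (7 + 4·11 + 21)/6 = 72/6 = 12
te_Task 4 = (8 + 4·9 + 10)/6 = 54/6 = 9
te_Task 5 = (7 + 4·8 + 21)/6 = 60/6 = 10
te_Task 6 = (4 + 4·5 + 6)/6 = 30/6 = 5
te_Task 7 = (10 + 4·12 + 20)/6 = 78/6 = 13
te_Task 8 = (2 + 4·3 + 4)/6 = 18/6 = 3
te_Task 9 = (12 + 4·13 + 14)/6 = 78/6 = 13
te_Task 10 = (1 + 4·2 + 15)/6 = 24/6 = 4

Forward pass:
ES_Task 1 = 0; EF_Task 1 = 15
ES_Task 2 = 0; EF_Task 2 = 2
ES_Task 3 = 0; EF_Task 3 = 12
ES_Task 4 = 15; EF_Task 4 = 15+9 = 24
ES_Task 5 = max(EF_Task 1=15, EF_Task 3=12) = 15; EF_Task 5 = 15+10 = 25
ES_Task 6 = 12; EF_Task 6 = 12+5 = 17
ES_Task 7 = max(EF_Task 2=2, EF_Task 3=12) = 12; EF_Task 7 = 12+13 = 25
ES_Task 8 = max(EF_Task 1=15, EF_Task 3=12) = 15; EF_Task 8 = 15+3 = 18
ES_Task 9 = max(EF_Task 1=15, EF_Task 7=25) = 25; EF_Task 9 = 25+13 = 38
ES_Task 10 = max(EF_Task 2=2, EF_Task 4=24, EF_Task 5=25, EF_Task 6=17, EF_Task 8=18, EF_Task 9=38) = 38; EF_Task 10 = 38+4 = 42
Expected project duration μ = 42 days. Critical path: Task 3 → Task 7 → Task 9 → Task 10.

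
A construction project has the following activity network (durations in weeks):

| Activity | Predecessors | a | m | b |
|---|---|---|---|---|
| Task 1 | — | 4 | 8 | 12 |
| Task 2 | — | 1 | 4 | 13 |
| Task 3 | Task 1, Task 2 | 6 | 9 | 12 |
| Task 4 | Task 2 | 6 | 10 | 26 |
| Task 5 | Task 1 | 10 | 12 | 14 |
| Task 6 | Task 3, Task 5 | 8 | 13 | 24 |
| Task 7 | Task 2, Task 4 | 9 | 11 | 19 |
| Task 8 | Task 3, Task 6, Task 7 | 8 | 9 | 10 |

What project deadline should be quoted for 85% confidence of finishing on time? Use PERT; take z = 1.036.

te_Task 1 = (4 + 4·8 + 12)/6 = 48/6 = 8; σ²_Task 1 = ((12−4)/6)² = 1.778
te_Task 2 = (1 + 4·4 + 13)/6 = 30/6 = 5; σ²_Task 2 = ((13−1)/6)² = 4.000
te_Task 3 = (6 + 4·9 + 12)/6 = 54/6 = 9; σ²_Task 3 = ((12−6)/6)² = 1.000
te_Task 4 = (6 + 4·10 + 26)/6 = 72/6 = 12; σ²_Task 4 = ((26−6)/6)² = 11.111
te_Task 5 = (10 + 4·12 + 14)/6 = 72/6 = 12; σ²_Task 5 = ((14−10)/6)² = 0.444
te_Task 6 = (8 + 4·13 + 24)/6 = 84/6 = 14; σ²_Task 6 = ((24−8)/6)² = 7.111
te_Task 7 = (9 + 4·11 + 19)/6 = 72/6 = 12; σ²_Task 7 = ((19−9)/6)² = 2.778
te_Task 8 = (8 + 4·9 + 10)/6 = 54/6 = 9; σ²_Task 8 = ((10−8)/6)² = 0.111

Forward pass:
ES_Task 1 = 0; EF_Task 1 = 8
ES_Task 2 = 0; EF_Task 2 = 5
ES_Task 3 = max(EF_Task 1=8, EF_Task 2=5) = 8; EF_Task 3 = 8+9 = 17
ES_Task 4 = 5; EF_Task 4 = 5+12 = 17
ES_Task 5 = 8; EF_Task 5 = 8+12 = 20
ES_Task 6 = max(EF_Task 3=17, EF_Task 5=20) = 20; EF_Task 6 = 20+14 = 34
ES_Task 7 = max(EF_Task 2=5, EF_Task 4=17) = 17; EF_Task 7 = 17+12 = 29
ES_Task 8 = max(EF_Task 3=17, EF_Task 6=34, EF_Task 7=29) = 34; EF_Task 8 = 34+9 = 43
Expected project duration μ = 43 weeks. Critical path: Task 1 → Task 5 → Task 6 → Task 8.

Variance along critical path = 1.778 + 0.444 + 7.111 + 0.111 = 9.444; σ = 3.073 weeks.
D = μ + z·σ = 43 + 1.036·3.073 = 46.2 weeks

46.2 weeks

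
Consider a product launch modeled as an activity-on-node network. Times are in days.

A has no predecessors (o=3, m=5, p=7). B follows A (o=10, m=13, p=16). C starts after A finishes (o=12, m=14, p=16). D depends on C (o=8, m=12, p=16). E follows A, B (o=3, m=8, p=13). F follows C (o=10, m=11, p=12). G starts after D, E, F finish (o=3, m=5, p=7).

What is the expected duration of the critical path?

te_A = (3 + 4·5 + 7)/6 = 30/6 = 5
te_B = (10 + 4·13 + 16)/6 = 78/6 = 13
te_C = (12 + 4·14 + 16)/6 = 84/6 = 14
te_D = (8 + 4·12 + 16)/6 = 72/6 = 12
te_E = (3 + 4·8 + 13)/6 = 48/6 = 8
te_F = (10 + 4·11 + 12)/6 = 66/6 = 11
te_G = (3 + 4·5 + 7)/6 = 30/6 = 5

Forward pass:
ES_A = 0; EF_A = 5
ES_B = 5; EF_B = 5+13 = 18
ES_C = 5; EF_C = 5+14 = 19
ES_D = 19; EF_D = 19+12 = 31
ES_E = max(EF_A=5, EF_B=18) = 18; EF_E = 18+8 = 26
ES_F = 19; EF_F = 19+11 = 30
ES_G = max(EF_D=31, EF_E=26, EF_F=30) = 31; EF_G = 31+5 = 36
Expected project duration μ = 36 days. Critical path: A → C → D → G.

36 days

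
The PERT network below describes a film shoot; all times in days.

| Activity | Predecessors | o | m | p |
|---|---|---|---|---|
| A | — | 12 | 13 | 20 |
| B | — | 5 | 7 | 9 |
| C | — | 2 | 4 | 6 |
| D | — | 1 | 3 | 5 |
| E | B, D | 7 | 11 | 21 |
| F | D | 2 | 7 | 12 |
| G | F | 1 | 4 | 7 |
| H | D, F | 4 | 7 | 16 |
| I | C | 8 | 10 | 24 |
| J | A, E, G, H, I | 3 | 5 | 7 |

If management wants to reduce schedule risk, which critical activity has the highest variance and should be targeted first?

te_A = (12 + 4·13 + 20)/6 = 84/6 = 14; σ²_A = ((20−12)/6)² = 1.778
te_B = (5 + 4·7 + 9)/6 = 42/6 = 7; σ²_B = ((9−5)/6)² = 0.444
te_C = (2 + 4·4 + 6)/6 = 24/6 = 4; σ²_C = ((6−2)/6)² = 0.444
te_D = (1 + 4·3 + 5)/6 = 18/6 = 3; σ²_D = ((5−1)/6)² = 0.444
te_E = (7 + 4·11 + 21)/6 = 72/6 = 12; σ²_E = ((21−7)/6)² = 5.444
te_F = (2 + 4·7 + 12)/6 = 42/6 = 7; σ²_F = ((12−2)/6)² = 2.778
te_G = (1 + 4·4 + 7)/6 = 24/6 = 4; σ²_G = ((7−1)/6)² = 1.000
te_H = (4 + 4·7 + 16)/6 = 48/6 = 8; σ²_H = ((16−4)/6)² = 4.000
te_I = (8 + 4·10 + 24)/6 = 72/6 = 12; σ²_I = ((24−8)/6)² = 7.111
te_J = (3 + 4·5 + 7)/6 = 30/6 = 5; σ²_J = ((7−3)/6)² = 0.444

Forward pass:
ES_A = 0; EF_A = 14
ES_B = 0; EF_B = 7
ES_C = 0; EF_C = 4
ES_D = 0; EF_D = 3
ES_E = max(EF_B=7, EF_D=3) = 7; EF_E = 7+12 = 19
ES_F = 3; EF_F = 3+7 = 10
ES_G = 10; EF_G = 10+4 = 14
ES_H = max(EF_D=3, EF_F=10) = 10; EF_H = 10+8 = 18
ES_I = 4; EF_I = 4+12 = 16
ES_J = max(EF_A=14, EF_E=19, EF_G=14, EF_H=18, EF_I=16) = 19; EF_J = 19+5 = 24
Expected project duration μ = 24 days. Critical path: B → E → J.

Variances on critical path: σ²_B=0.444, σ²_E=5.444, σ²_J=0.444.
Largest is σ²_E = 5.444.

E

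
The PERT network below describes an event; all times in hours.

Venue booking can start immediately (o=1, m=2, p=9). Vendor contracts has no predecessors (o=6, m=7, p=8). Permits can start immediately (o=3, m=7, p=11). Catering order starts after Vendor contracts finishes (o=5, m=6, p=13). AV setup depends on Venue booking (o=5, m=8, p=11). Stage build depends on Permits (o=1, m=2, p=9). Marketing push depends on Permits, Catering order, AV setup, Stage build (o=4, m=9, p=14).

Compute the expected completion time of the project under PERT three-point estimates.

te_Venue booking = (1 + 4·2 + 9)/6 = 18/6 = 3
te_Vendor contracts = (6 + 4·7 + 8)/6 = 42/6 = 7
te_Permits = (3 + 4·7 + 11)/6 = 42/6 = 7
te_Catering order = (5 + 4·6 + 13)/6 = 42/6 = 7
te_AV setup = (5 + 4·8 + 11)/6 = 48/6 = 8
te_Stage build = (1 + 4·2 + 9)/6 = 18/6 = 3
te_Marketing push = (4 + 4·9 + 14)/6 = 54/6 = 9

Forward pass:
ES_Venue booking = 0; EF_Venue booking = 3
ES_Vendor contracts = 0; EF_Vendor contracts = 7
ES_Permits = 0; EF_Permits = 7
ES_Catering order = 7; EF_Catering order = 7+7 = 14
ES_AV setup = 3; EF_AV setup = 3+8 = 11
ES_Stage build = 7; EF_Stage build = 7+3 = 10
ES_Marketing push = max(EF_Permits=7, EF_Catering order=14, EF_AV setup=11, EF_Stage build=10) = 14; EF_Marketing push = 14+9 = 23
Expected project duration μ = 23 hours. Critical path: Vendor contracts → Catering order → Marketing push.

23 hours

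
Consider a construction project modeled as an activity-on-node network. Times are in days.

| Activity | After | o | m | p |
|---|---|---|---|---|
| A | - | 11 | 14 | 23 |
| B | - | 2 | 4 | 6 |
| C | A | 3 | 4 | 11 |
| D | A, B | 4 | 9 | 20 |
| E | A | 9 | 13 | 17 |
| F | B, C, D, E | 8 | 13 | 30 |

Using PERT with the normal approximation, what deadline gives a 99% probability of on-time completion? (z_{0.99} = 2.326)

te_A = (11 + 4·14 + 23)/6 = 90/6 = 15; σ²_A = ((23−11)/6)² = 4.000
te_B = (2 + 4·4 + 6)/6 = 24/6 = 4; σ²_B = ((6−2)/6)² = 0.444
te_C = (3 + 4·4 + 11)/6 = 30/6 = 5; σ²_C = ((11−3)/6)² = 1.778
te_D = (4 + 4·9 + 20)/6 = 60/6 = 10; σ²_D = ((20−4)/6)² = 7.111
te_E = (9 + 4·13 + 17)/6 = 78/6 = 13; σ²_E = ((17−9)/6)² = 1.778
te_F = (8 + 4·13 + 30)/6 = 90/6 = 15; σ²_F = ((30−8)/6)² = 13.444

Forward pass:
ES_A = 0; EF_A = 15
ES_B = 0; EF_B = 4
ES_C = 15; EF_C = 15+5 = 20
ES_D = max(EF_A=15, EF_B=4) = 15; EF_D = 15+10 = 25
ES_E = 15; EF_E = 15+13 = 28
ES_F = max(EF_B=4, EF_C=20, EF_D=25, EF_E=28) = 28; EF_F = 28+15 = 43
Expected project duration μ = 43 days. Critical path: A → E → F.

Variance along critical path = 4.000 + 1.778 + 13.444 = 19.222; σ = 4.384 days.
D = μ + z·σ = 43 + 2.326·4.384 = 53.2 days

53.2 days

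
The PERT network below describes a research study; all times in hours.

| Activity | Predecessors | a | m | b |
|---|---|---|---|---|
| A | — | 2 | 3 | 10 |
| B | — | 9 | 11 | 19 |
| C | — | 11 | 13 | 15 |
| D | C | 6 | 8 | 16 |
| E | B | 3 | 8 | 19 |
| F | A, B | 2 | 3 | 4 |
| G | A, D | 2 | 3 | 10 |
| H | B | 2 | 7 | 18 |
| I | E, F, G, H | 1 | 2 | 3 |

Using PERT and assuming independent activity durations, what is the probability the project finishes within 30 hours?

0.812

te_A = (2 + 4·3 + 10)/6 = 24/6 = 4; σ²_A = ((10−2)/6)² = 1.778
te_B = (9 + 4·11 + 19)/6 = 72/6 = 12; σ²_B = ((19−9)/6)² = 2.778
te_C = (11 + 4·13 + 15)/6 = 78/6 = 13; σ²_C = ((15−11)/6)² = 0.444
te_D = (6 + 4·8 + 16)/6 = 54/6 = 9; σ²_D = ((16−6)/6)² = 2.778
te_E = (3 + 4·8 + 19)/6 = 54/6 = 9; σ²_E = ((19−3)/6)² = 7.111
te_F = (2 + 4·3 + 4)/6 = 18/6 = 3; σ²_F = ((4−2)/6)² = 0.111
te_G = (2 + 4·3 + 10)/6 = 24/6 = 4; σ²_G = ((10−2)/6)² = 1.778
te_H = (2 + 4·7 + 18)/6 = 48/6 = 8; σ²_H = ((18−2)/6)² = 7.111
te_I = (1 + 4·2 + 3)/6 = 12/6 = 2; σ²_I = ((3−1)/6)² = 0.111

Forward pass:
ES_A = 0; EF_A = 4
ES_B = 0; EF_B = 12
ES_C = 0; EF_C = 13
ES_D = 13; EF_D = 13+9 = 22
ES_E = 12; EF_E = 12+9 = 21
ES_F = max(EF_A=4, EF_B=12) = 12; EF_F = 12+3 = 15
ES_G = max(EF_A=4, EF_D=22) = 22; EF_G = 22+4 = 26
ES_H = 12; EF_H = 12+8 = 20
ES_I = max(EF_E=21, EF_F=15, EF_G=26, EF_H=20) = 26; EF_I = 26+2 = 28
Expected project duration μ = 28 hours. Critical path: C → D → G → I.

Variance along critical path = 0.444 + 2.778 + 1.778 + 0.111 = 5.111; σ = √5.111 = 2.261 hours.
Z = (30 − 28) / 2.261 = 0.885
P(T ≤ 30) = Φ(0.885) ≈ 0.812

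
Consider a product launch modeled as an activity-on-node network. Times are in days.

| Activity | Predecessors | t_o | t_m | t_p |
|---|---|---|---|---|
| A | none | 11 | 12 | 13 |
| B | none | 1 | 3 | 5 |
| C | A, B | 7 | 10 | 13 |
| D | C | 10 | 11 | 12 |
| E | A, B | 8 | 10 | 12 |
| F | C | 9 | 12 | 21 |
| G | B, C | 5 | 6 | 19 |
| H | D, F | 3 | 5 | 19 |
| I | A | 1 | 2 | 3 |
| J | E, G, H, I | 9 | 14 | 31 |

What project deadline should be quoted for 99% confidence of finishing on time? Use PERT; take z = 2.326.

te_A = (11 + 4·12 + 13)/6 = 72/6 = 12; σ²_A = ((13−11)/6)² = 0.111
te_B = (1 + 4·3 + 5)/6 = 18/6 = 3; σ²_B = ((5−1)/6)² = 0.444
te_C = (7 + 4·10 + 13)/6 = 60/6 = 10; σ²_C = ((13−7)/6)² = 1.000
te_D = (10 + 4·11 + 12)/6 = 66/6 = 11; σ²_D = ((12−10)/6)² = 0.111
te_E = (8 + 4·10 + 12)/6 = 60/6 = 10; σ²_E = ((12−8)/6)² = 0.444
te_F = (9 + 4·12 + 21)/6 = 78/6 = 13; σ²_F = ((21−9)/6)² = 4.000
te_G = (5 + 4·6 + 19)/6 = 48/6 = 8; σ²_G = ((19−5)/6)² = 5.444
te_H = (3 + 4·5 + 19)/6 = 42/6 = 7; σ²_H = ((19−3)/6)² = 7.111
te_I = (1 + 4·2 + 3)/6 = 12/6 = 2; σ²_I = ((3−1)/6)² = 0.111
te_J = (9 + 4·14 + 31)/6 = 96/6 = 16; σ²_J = ((31−9)/6)² = 13.444

Forward pass:
ES_A = 0; EF_A = 12
ES_B = 0; EF_B = 3
ES_C = max(EF_A=12, EF_B=3) = 12; EF_C = 12+10 = 22
ES_D = 22; EF_D = 22+11 = 33
ES_E = max(EF_A=12, EF_B=3) = 12; EF_E = 12+10 = 22
ES_F = 22; EF_F = 22+13 = 35
ES_G = max(EF_B=3, EF_C=22) = 22; EF_G = 22+8 = 30
ES_H = max(EF_D=33, EF_F=35) = 35; EF_H = 35+7 = 42
ES_I = 12; EF_I = 12+2 = 14
ES_J = max(EF_E=22, EF_G=30, EF_H=42, EF_I=14) = 42; EF_J = 42+16 = 58
Expected project duration μ = 58 days. Critical path: A → C → F → H → J.

Variance along critical path = 0.111 + 1.000 + 4.000 + 7.111 + 13.444 = 25.667; σ = 5.066 days.
D = μ + z·σ = 58 + 2.326·5.066 = 69.8 days

69.8 days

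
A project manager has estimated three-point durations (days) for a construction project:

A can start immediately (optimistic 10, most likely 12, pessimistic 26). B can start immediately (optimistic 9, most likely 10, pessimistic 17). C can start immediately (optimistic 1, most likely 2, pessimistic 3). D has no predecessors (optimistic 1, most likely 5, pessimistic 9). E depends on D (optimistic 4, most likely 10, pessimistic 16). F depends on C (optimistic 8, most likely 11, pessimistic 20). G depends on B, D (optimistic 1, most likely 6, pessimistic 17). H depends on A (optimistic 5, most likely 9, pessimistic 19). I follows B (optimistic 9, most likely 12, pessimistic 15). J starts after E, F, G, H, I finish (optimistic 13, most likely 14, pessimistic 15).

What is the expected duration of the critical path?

te_A = (10 + 4·12 + 26)/6 = 84/6 = 14
te_B = (9 + 4·10 + 17)/6 = 66/6 = 11
te_C = (1 + 4·2 + 3)/6 = 12/6 = 2
te_D = (1 + 4·5 + 9)/6 = 30/6 = 5
te_E = (4 + 4·10 + 16)/6 = 60/6 = 10
te_F = (8 + 4·11 + 20)/6 = 72/6 = 12
te_G = (1 + 4·6 + 17)/6 = 42/6 = 7
te_H = (5 + 4·9 + 19)/6 = 60/6 = 10
te_I = (9 + 4·12 + 15)/6 = 72/6 = 12
te_J = (13 + 4·14 + 15)/6 = 84/6 = 14

Forward pass:
ES_A = 0; EF_A = 14
ES_B = 0; EF_B = 11
ES_C = 0; EF_C = 2
ES_D = 0; EF_D = 5
ES_E = 5; EF_E = 5+10 = 15
ES_F = 2; EF_F = 2+12 = 14
ES_G = max(EF_B=11, EF_D=5) = 11; EF_G = 11+7 = 18
ES_H = 14; EF_H = 14+10 = 24
ES_I = 11; EF_I = 11+12 = 23
ES_J = max(EF_E=15, EF_F=14, EF_G=18, EF_H=24, EF_I=23) = 24; EF_J = 24+14 = 38
Expected project duration μ = 38 days. Critical path: A → H → J.

38 days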